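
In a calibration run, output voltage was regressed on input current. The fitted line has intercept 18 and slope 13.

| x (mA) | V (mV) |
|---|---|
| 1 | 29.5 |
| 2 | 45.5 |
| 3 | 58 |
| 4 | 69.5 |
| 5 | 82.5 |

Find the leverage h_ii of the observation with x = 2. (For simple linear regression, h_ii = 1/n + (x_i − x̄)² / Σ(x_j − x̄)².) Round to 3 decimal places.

h = 0.300

x̄ = (1 + 2 + 3 + 4 + 5)/5 = 3
Σ(x − x̄)² = 4 + 1 + 0 + 1 + 4 = 10
h = 1/5 + (-1)²/10 = 0.2 + 0.1 = 0.300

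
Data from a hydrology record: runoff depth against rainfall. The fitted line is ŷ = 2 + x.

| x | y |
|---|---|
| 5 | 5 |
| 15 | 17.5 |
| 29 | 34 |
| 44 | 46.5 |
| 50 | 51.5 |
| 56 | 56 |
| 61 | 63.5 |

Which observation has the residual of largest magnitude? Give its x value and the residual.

x = 29, r = 3

x=5: ŷ = 2 + 5 = 7; r = 5 − 7 = -2
x=15: ŷ = 2 + 15 = 17; r = 17.5 − 17 = 0.5
x=29: ŷ = 2 + 29 = 31; r = 34 − 31 = 3
x=44: ŷ = 2 + 44 = 46; r = 46.5 − 46 = 0.5
x=50: ŷ = 2 + 50 = 52; r = 51.5 − 52 = -0.5
x=56: ŷ = 2 + 56 = 58; r = 56 − 58 = -2
x=61: ŷ = 2 + 61 = 63; r = 63.5 − 63 = 0.5
Largest |r| is 3 at x = 29, residual 3.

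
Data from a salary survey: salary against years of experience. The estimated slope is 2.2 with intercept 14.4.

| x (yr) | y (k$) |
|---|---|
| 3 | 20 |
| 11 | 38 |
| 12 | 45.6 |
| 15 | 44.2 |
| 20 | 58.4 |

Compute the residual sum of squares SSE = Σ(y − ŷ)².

x=3: ŷ = 14.4 + 2.2·3 = 21; r = 20 − 21 = -1
x=11: ŷ = 14.4 + 2.2·11 = 38.6; r = 38 − 38.6 = -0.6
x=12: ŷ = 14.4 + 2.2·12 = 40.8; r = 45.6 − 40.8 = 4.8
x=15: ŷ = 14.4 + 2.2·15 = 47.4; r = 44.2 − 47.4 = -3.2
x=20: ŷ = 14.4 + 2.2·20 = 58.4; r = 58.4 − 58.4 = 0
SSE = 1 + 0.36 + 23.04 + 10.24 + 0 = 34.64

SSE = 34.64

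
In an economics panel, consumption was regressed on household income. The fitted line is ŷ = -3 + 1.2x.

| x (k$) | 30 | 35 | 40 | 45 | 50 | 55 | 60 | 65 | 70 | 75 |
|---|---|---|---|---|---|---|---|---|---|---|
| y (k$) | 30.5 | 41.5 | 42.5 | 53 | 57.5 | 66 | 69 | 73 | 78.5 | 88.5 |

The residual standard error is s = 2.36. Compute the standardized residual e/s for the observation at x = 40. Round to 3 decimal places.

ŷ = -3 + 1.2·40 = 45
e = 42.5 − 45 = -2.5
e/s = -2.5 / 2.36 = -1.059

-1.059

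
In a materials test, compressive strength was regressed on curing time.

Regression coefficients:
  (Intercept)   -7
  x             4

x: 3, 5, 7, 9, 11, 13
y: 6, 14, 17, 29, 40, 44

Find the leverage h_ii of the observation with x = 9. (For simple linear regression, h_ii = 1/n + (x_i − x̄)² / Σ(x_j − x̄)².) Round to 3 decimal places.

h = 0.181

x̄ = (3 + 5 + 7 + 9 + 11 + 13)/6 = 8
Σ(x − x̄)² = 25 + 9 + 1 + 1 + 9 + 25 = 70
h = 1/6 + (1)²/70 = 0.166667 + 0.0142857 = 0.181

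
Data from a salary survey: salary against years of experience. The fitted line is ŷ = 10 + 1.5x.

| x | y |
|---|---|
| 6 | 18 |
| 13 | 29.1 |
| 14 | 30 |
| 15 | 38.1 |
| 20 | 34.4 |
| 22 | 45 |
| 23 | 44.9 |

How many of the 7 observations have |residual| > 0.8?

x=6: ŷ = 10 + 1.5·6 = 19; r = 18 − 19 = -1
x=13: ŷ = 10 + 1.5·13 = 29.5; r = 29.1 − 29.5 = -0.4
x=14: ŷ = 10 + 1.5·14 = 31; r = 30 − 31 = -1
x=15: ŷ = 10 + 1.5·15 = 32.5; r = 38.1 − 32.5 = 5.6
x=20: ŷ = 10 + 1.5·20 = 40; r = 34.4 − 40 = -5.6
x=22: ŷ = 10 + 1.5·22 = 43; r = 45 − 43 = 2
x=23: ŷ = 10 + 1.5·23 = 44.5; r = 44.9 − 44.5 = 0.4
|r| > 0.8: x=6 (|r|=1), x=14 (|r|=1), x=15 (|r|=5.6), x=20 (|r|=5.6), x=22 (|r|=2) → 5

5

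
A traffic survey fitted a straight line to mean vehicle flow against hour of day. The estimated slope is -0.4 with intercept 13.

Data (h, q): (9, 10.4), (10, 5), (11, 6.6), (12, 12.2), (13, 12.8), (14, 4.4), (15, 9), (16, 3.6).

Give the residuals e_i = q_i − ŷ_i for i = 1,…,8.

h=9: ŷ = 13 − 0.4·9 = 9.4; e = 10.4 − 9.4 = 1
h=10: ŷ = 13 − 0.4·10 = 9; e = 5 − 9 = -4
h=11: ŷ = 13 − 0.4·11 = 8.6; e = 6.6 − 8.6 = -2
h=12: ŷ = 13 − 0.4·12 = 8.2; e = 12.2 − 8.2 = 4
h=13: ŷ = 13 − 0.4·13 = 7.8; e = 12.8 − 7.8 = 5
h=14: ŷ = 13 − 0.4·14 = 7.4; e = 4.4 − 7.4 = -3
h=15: ŷ = 13 − 0.4·15 = 7; e = 9 − 7 = 2
h=16: ŷ = 13 − 0.4·16 = 6.6; e = 3.6 − 6.6 = -3

1, -4, -2, 4, 5, -3, 2, -3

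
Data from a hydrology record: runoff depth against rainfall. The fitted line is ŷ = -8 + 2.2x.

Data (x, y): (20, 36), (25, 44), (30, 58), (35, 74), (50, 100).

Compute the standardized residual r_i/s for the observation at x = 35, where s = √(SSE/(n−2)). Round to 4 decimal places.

1.4049

x=20: ŷ = -8 + 2.2·20 = 36; r = 36 − 36 = 0
x=25: ŷ = -8 + 2.2·25 = 47; r = 44 − 47 = -3
x=30: ŷ = -8 + 2.2·30 = 58; r = 58 − 58 = 0
x=35: ŷ = -8 + 2.2·35 = 69; r = 74 − 69 = 5
x=50: ŷ = -8 + 2.2·50 = 102; r = 100 − 102 = -2
SSE = 0 + 9 + 0 + 25 + 4 = 38
s = √(38/3) = 3.55903
r/s = 5 / 3.55903 = 1.4049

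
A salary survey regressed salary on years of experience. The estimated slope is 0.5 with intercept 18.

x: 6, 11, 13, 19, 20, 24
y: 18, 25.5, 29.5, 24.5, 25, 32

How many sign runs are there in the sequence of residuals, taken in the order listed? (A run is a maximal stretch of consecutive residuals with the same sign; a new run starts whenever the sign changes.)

x=6: ŷ = 18 + 0.5·6 = 21; e = 18 − 21 = -3
x=11: ŷ = 18 + 0.5·11 = 23.5; e = 25.5 − 23.5 = 2
x=13: ŷ = 18 + 0.5·13 = 24.5; e = 29.5 − 24.5 = 5
x=19: ŷ = 18 + 0.5·19 = 27.5; e = 24.5 − 27.5 = -3
x=20: ŷ = 18 + 0.5·20 = 28; e = 25 − 28 = -3
x=24: ŷ = 18 + 0.5·24 = 30; e = 32 − 30 = 2
Signs: − + + − − +
Runs: −×1, +×2, −×2, +×1 → 4

4 runs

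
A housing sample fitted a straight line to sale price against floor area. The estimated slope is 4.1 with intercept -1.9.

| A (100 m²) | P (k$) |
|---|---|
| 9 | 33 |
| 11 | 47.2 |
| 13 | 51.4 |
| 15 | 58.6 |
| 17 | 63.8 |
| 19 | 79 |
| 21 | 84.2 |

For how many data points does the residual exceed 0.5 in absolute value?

5

A=9: P̂ = -1.9 + 4.1·9 = 35; e = 33 − 35 = -2
A=11: P̂ = -1.9 + 4.1·11 = 43.2; e = 47.2 − 43.2 = 4
A=13: P̂ = -1.9 + 4.1·13 = 51.4; e = 51.4 − 51.4 = 0
A=15: P̂ = -1.9 + 4.1·15 = 59.6; e = 58.6 − 59.6 = -1
A=17: P̂ = -1.9 + 4.1·17 = 67.8; e = 63.8 − 67.8 = -4
A=19: P̂ = -1.9 + 4.1·19 = 76; e = 79 − 76 = 3
A=21: P̂ = -1.9 + 4.1·21 = 84.2; e = 84.2 − 84.2 = 0
|e| > 0.5: A=9 (|e|=2), A=11 (|e|=4), A=15 (|e|=1), A=17 (|e|=4), A=19 (|e|=3) → 5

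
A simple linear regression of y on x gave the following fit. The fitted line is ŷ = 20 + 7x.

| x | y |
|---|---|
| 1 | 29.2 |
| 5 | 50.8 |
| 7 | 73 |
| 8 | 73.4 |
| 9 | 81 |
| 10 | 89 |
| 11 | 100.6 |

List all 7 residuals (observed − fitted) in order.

2.2, -4.2, 4, -2.6, -2, -1, 3.6

x=1: ŷ = 20 + 7·1 = 27; e = 29.2 − 27 = 2.2
x=5: ŷ = 20 + 7·5 = 55; e = 50.8 − 55 = -4.2
x=7: ŷ = 20 + 7·7 = 69; e = 73 − 69 = 4
x=8: ŷ = 20 + 7·8 = 76; e = 73.4 − 76 = -2.6
x=9: ŷ = 20 + 7·9 = 83; e = 81 − 83 = -2
x=10: ŷ = 20 + 7·10 = 90; e = 89 − 90 = -1
x=11: ŷ = 20 + 7·11 = 97; e = 100.6 − 97 = 3.6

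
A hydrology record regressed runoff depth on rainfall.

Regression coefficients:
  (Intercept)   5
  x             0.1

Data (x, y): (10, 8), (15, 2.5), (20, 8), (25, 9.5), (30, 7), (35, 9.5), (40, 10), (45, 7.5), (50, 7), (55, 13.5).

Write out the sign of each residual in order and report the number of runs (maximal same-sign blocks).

7 runs

x=10: ŷ = 5 + 0.1·10 = 6; e = 8 − 6 = 2
x=15: ŷ = 5 + 0.1·15 = 6.5; e = 2.5 − 6.5 = -4
x=20: ŷ = 5 + 0.1·20 = 7; e = 8 − 7 = 1
x=25: ŷ = 5 + 0.1·25 = 7.5; e = 9.5 − 7.5 = 2
x=30: ŷ = 5 + 0.1·30 = 8; e = 7 − 8 = -1
x=35: ŷ = 5 + 0.1·35 = 8.5; e = 9.5 − 8.5 = 1
x=40: ŷ = 5 + 0.1·40 = 9; e = 10 − 9 = 1
x=45: ŷ = 5 + 0.1·45 = 9.5; e = 7.5 − 9.5 = -2
x=50: ŷ = 5 + 0.1·50 = 10; e = 7 − 10 = -3
x=55: ŷ = 5 + 0.1·55 = 10.5; e = 13.5 − 10.5 = 3
Signs: + − + + − + + − − +
Runs: +×1, −×1, +×2, −×1, +×2, −×2, +×1 → 7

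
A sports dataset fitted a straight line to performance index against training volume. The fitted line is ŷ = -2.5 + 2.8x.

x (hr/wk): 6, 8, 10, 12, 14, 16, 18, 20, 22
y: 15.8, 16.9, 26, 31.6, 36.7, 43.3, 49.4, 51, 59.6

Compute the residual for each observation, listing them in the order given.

x=6: ŷ = -2.5 + 2.8·6 = 14.3; e = 15.8 − 14.3 = 1.5
x=8: ŷ = -2.5 + 2.8·8 = 19.9; e = 16.9 − 19.9 = -3
x=10: ŷ = -2.5 + 2.8·10 = 25.5; e = 26 − 25.5 = 0.5
x=12: ŷ = -2.5 + 2.8·12 = 31.1; e = 31.6 − 31.1 = 0.5
x=14: ŷ = -2.5 + 2.8·14 = 36.7; e = 36.7 − 36.7 = 0
x=16: ŷ = -2.5 + 2.8·16 = 42.3; e = 43.3 − 42.3 = 1
x=18: ŷ = -2.5 + 2.8·18 = 47.9; e = 49.4 − 47.9 = 1.5
x=20: ŷ = -2.5 + 2.8·20 = 53.5; e = 51 − 53.5 = -2.5
x=22: ŷ = -2.5 + 2.8·22 = 59.1; e = 59.6 − 59.1 = 0.5

1.5, -3, 0.5, 0.5, 0, 1, 1.5, -2.5, 0.5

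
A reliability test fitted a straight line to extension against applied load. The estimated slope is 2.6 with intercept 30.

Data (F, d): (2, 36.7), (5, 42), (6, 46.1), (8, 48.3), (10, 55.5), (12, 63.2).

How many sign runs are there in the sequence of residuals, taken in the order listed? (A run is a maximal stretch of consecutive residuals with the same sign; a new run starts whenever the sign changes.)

5 runs

F=2: ŷ = 30 + 2.6·2 = 35.2; r = 36.7 − 35.2 = 1.5
F=5: ŷ = 30 + 2.6·5 = 43; r = 42 − 43 = -1
F=6: ŷ = 30 + 2.6·6 = 45.6; r = 46.1 − 45.6 = 0.5
F=8: ŷ = 30 + 2.6·8 = 50.8; r = 48.3 − 50.8 = -2.5
F=10: ŷ = 30 + 2.6·10 = 56; r = 55.5 − 56 = -0.5
F=12: ŷ = 30 + 2.6·12 = 61.2; r = 63.2 − 61.2 = 2
Signs: + − + − − +
Runs: +×1, −×1, +×1, −×2, +×1 → 5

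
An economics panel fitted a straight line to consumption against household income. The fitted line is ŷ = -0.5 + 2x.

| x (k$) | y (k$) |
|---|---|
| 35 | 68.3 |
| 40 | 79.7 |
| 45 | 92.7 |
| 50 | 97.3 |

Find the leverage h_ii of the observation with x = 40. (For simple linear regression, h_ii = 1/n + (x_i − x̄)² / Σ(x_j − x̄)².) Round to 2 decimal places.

h = 0.30

x̄ = (35 + 40 + 45 + 50)/4 = 42.5
Σ(x − x̄)² = 56.25 + 6.25 + 6.25 + 56.25 = 125
h = 1/4 + (-2.5)²/125 = 0.25 + 0.05 = 0.30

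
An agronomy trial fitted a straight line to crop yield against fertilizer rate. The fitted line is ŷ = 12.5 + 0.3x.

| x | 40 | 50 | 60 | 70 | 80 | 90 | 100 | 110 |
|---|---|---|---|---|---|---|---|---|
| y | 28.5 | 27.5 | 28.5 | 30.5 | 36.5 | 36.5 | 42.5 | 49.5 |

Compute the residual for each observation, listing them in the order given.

4, 0, -2, -3, 0, -3, 0, 4

x=40: ŷ = 12.5 + 0.3·40 = 24.5; r = 28.5 − 24.5 = 4
x=50: ŷ = 12.5 + 0.3·50 = 27.5; r = 27.5 − 27.5 = 0
x=60: ŷ = 12.5 + 0.3·60 = 30.5; r = 28.5 − 30.5 = -2
x=70: ŷ = 12.5 + 0.3·70 = 33.5; r = 30.5 − 33.5 = -3
x=80: ŷ = 12.5 + 0.3·80 = 36.5; r = 36.5 − 36.5 = 0
x=90: ŷ = 12.5 + 0.3·90 = 39.5; r = 36.5 − 39.5 = -3
x=100: ŷ = 12.5 + 0.3·100 = 42.5; r = 42.5 − 42.5 = 0
x=110: ŷ = 12.5 + 0.3·110 = 45.5; r = 49.5 − 45.5 = 4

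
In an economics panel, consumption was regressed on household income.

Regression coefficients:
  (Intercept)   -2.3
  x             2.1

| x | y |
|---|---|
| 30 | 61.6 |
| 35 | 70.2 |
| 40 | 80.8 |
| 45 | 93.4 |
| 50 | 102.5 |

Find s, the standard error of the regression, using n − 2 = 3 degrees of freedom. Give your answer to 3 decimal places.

x=30: ŷ = -2.3 + 2.1·30 = 60.7; r = 61.6 − 60.7 = 0.9
x=35: ŷ = -2.3 + 2.1·35 = 71.2; r = 70.2 − 71.2 = -1
x=40: ŷ = -2.3 + 2.1·40 = 81.7; r = 80.8 − 81.7 = -0.9
x=45: ŷ = -2.3 + 2.1·45 = 92.2; r = 93.4 − 92.2 = 1.2
x=50: ŷ = -2.3 + 2.1·50 = 102.7; r = 102.5 − 102.7 = -0.2
SSE = 0.81 + 1 + 0.81 + 1.44 + 0.04 = 4.1
s = √(4.1/3) = √1.36667 ≈ 1.169

s = 1.169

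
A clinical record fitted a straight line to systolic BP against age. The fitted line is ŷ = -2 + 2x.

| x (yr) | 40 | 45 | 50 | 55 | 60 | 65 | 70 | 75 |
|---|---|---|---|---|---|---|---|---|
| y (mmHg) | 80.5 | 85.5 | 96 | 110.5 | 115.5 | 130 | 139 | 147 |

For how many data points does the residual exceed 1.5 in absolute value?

6

x=40: ŷ = -2 + 2·40 = 78; r = 80.5 − 78 = 2.5
x=45: ŷ = -2 + 2·45 = 88; r = 85.5 − 88 = -2.5
x=50: ŷ = -2 + 2·50 = 98; r = 96 − 98 = -2
x=55: ŷ = -2 + 2·55 = 108; r = 110.5 − 108 = 2.5
x=60: ŷ = -2 + 2·60 = 118; r = 115.5 − 118 = -2.5
x=65: ŷ = -2 + 2·65 = 128; r = 130 − 128 = 2
x=70: ŷ = -2 + 2·70 = 138; r = 139 − 138 = 1
x=75: ŷ = -2 + 2·75 = 148; r = 147 − 148 = -1
|r| > 1.5: x=40 (|r|=2.5), x=45 (|r|=2.5), x=50 (|r|=2), x=55 (|r|=2.5), x=60 (|r|=2.5), x=65 (|r|=2) → 6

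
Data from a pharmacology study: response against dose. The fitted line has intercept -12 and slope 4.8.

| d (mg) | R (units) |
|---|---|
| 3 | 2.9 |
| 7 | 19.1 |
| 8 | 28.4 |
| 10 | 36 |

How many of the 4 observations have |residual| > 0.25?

d=3: ŷ = -12 + 4.8·3 = 2.4; e = 2.9 − 2.4 = 0.5
d=7: ŷ = -12 + 4.8·7 = 21.6; e = 19.1 − 21.6 = -2.5
d=8: ŷ = -12 + 4.8·8 = 26.4; e = 28.4 − 26.4 = 2
d=10: ŷ = -12 + 4.8·10 = 36; e = 36 − 36 = 0
|e| > 0.25: d=3 (|e|=0.5), d=7 (|e|=2.5), d=8 (|e|=2) → 3

3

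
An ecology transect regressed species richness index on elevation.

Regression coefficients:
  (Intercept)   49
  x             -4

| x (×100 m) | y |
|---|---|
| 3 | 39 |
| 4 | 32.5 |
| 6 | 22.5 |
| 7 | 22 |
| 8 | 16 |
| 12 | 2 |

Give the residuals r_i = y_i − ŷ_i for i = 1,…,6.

x=3: ŷ = 49 − 4·3 = 37; r = 39 − 37 = 2
x=4: ŷ = 49 − 4·4 = 33; r = 32.5 − 33 = -0.5
x=6: ŷ = 49 − 4·6 = 25; r = 22.5 − 25 = -2.5
x=7: ŷ = 49 − 4·7 = 21; r = 22 − 21 = 1
x=8: ŷ = 49 − 4·8 = 17; r = 16 − 17 = -1
x=12: ŷ = 49 − 4·12 = 1; r = 2 − 1 = 1

2, -0.5, -2.5, 1, -1, 1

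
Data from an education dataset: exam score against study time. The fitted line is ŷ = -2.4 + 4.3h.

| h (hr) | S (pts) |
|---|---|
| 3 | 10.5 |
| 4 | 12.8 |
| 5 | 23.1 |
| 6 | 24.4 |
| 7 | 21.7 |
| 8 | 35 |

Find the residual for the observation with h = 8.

e = 3

ŷ = -2.4 + 4.3·8 = 32
e = 35 − 32 = 3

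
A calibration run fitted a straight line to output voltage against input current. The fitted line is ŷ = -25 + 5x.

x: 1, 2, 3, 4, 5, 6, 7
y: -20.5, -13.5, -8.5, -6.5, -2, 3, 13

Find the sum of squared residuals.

SSE = 24

x=1: ŷ = -25 + 5·1 = -20; e = -20.5 − (-20) = -0.5
x=2: ŷ = -25 + 5·2 = -15; e = -13.5 − (-15) = 1.5
x=3: ŷ = -25 + 5·3 = -10; e = -8.5 − (-10) = 1.5
x=4: ŷ = -25 + 5·4 = -5; e = -6.5 − (-5) = -1.5
x=5: ŷ = -25 + 5·5 = 0; e = -2 − 0 = -2
x=6: ŷ = -25 + 5·6 = 5; e = 3 − 5 = -2
x=7: ŷ = -25 + 5·7 = 10; e = 13 − 10 = 3
SSE = 0.25 + 2.25 + 2.25 + 2.25 + 4 + 4 + 9 = 24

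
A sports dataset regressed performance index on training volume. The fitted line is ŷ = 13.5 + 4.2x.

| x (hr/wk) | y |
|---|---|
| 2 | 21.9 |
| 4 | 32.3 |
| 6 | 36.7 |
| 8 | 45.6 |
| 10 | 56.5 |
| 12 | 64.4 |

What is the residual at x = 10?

ŷ = 13.5 + 4.2·10 = 55.5
e = 56.5 − 55.5 = 1

e = 1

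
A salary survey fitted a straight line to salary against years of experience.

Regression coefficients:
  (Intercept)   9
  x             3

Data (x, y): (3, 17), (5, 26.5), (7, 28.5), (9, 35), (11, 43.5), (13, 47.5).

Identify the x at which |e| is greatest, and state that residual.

x=3: ŷ = 9 + 3·3 = 18; e = 17 − 18 = -1
x=5: ŷ = 9 + 3·5 = 24; e = 26.5 − 24 = 2.5
x=7: ŷ = 9 + 3·7 = 30; e = 28.5 − 30 = -1.5
x=9: ŷ = 9 + 3·9 = 36; e = 35 − 36 = -1
x=11: ŷ = 9 + 3·11 = 42; e = 43.5 − 42 = 1.5
x=13: ŷ = 9 + 3·13 = 48; e = 47.5 − 48 = -0.5
Largest |e| is 2.5 at x = 5, residual 2.5.

x = 5, e = 2.5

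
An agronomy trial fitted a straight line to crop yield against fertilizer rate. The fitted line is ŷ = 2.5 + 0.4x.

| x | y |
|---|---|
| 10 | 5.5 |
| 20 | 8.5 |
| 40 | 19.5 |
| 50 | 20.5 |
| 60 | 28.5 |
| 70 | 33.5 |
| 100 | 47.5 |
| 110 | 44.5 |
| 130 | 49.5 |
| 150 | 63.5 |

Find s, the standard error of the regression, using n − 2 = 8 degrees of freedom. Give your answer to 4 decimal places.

s = 3.1225

x=10: ŷ = 2.5 + 0.4·10 = 6.5; e = 5.5 − 6.5 = -1
x=20: ŷ = 2.5 + 0.4·20 = 10.5; e = 8.5 − 10.5 = -2
x=40: ŷ = 2.5 + 0.4·40 = 18.5; e = 19.5 − 18.5 = 1
x=50: ŷ = 2.5 + 0.4·50 = 22.5; e = 20.5 − 22.5 = -2
x=60: ŷ = 2.5 + 0.4·60 = 26.5; e = 28.5 − 26.5 = 2
x=70: ŷ = 2.5 + 0.4·70 = 30.5; e = 33.5 − 30.5 = 3
x=100: ŷ = 2.5 + 0.4·100 = 42.5; e = 47.5 − 42.5 = 5
x=110: ŷ = 2.5 + 0.4·110 = 46.5; e = 44.5 − 46.5 = -2
x=130: ŷ = 2.5 + 0.4·130 = 54.5; e = 49.5 − 54.5 = -5
x=150: ŷ = 2.5 + 0.4·150 = 62.5; e = 63.5 − 62.5 = 1
SSE = 1 + 4 + 1 + 4 + 4 + 9 + 25 + 4 + 25 + 1 = 78
s = √(78/8) = √9.75 ≈ 3.1225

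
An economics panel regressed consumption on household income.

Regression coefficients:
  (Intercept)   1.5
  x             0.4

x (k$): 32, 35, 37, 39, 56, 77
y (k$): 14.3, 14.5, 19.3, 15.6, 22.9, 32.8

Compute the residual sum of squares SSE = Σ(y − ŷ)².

x=32: ŷ = 1.5 + 0.4·32 = 14.3; r = 14.3 − 14.3 = 0
x=35: ŷ = 1.5 + 0.4·35 = 15.5; r = 14.5 − 15.5 = -1
x=37: ŷ = 1.5 + 0.4·37 = 16.3; r = 19.3 − 16.3 = 3
x=39: ŷ = 1.5 + 0.4·39 = 17.1; r = 15.6 − 17.1 = -1.5
x=56: ŷ = 1.5 + 0.4·56 = 23.9; r = 22.9 − 23.9 = -1
x=77: ŷ = 1.5 + 0.4·77 = 32.3; r = 32.8 − 32.3 = 0.5
SSE = 0 + 1 + 9 + 2.25 + 1 + 0.25 = 13.5

SSE = 13.5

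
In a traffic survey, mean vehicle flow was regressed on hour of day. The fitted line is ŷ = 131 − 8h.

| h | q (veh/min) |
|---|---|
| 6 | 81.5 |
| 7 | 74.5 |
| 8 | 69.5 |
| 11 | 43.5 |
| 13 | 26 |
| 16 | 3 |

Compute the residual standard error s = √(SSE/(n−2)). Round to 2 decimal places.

s = 1.58

h=6: ŷ = 131 − 8·6 = 83; e = 81.5 − 83 = -1.5
h=7: ŷ = 131 − 8·7 = 75; e = 74.5 − 75 = -0.5
h=8: ŷ = 131 − 8·8 = 67; e = 69.5 − 67 = 2.5
h=11: ŷ = 131 − 8·11 = 43; e = 43.5 − 43 = 0.5
h=13: ŷ = 131 − 8·13 = 27; e = 26 − 27 = -1
h=16: ŷ = 131 − 8·16 = 3; e = 3 − 3 = 0
SSE = 2.25 + 0.25 + 6.25 + 0.25 + 1 + 0 = 10
s = √(10/4) = √2.5 ≈ 1.58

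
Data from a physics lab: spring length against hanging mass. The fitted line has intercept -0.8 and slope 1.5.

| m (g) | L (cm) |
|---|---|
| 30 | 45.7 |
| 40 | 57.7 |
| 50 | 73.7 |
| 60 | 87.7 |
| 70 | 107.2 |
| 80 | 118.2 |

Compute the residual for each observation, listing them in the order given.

1.5, -1.5, -0.5, -1.5, 3, -1

m=30: L̂ = -0.8 + 1.5·30 = 44.2; e = 45.7 − 44.2 = 1.5
m=40: L̂ = -0.8 + 1.5·40 = 59.2; e = 57.7 − 59.2 = -1.5
m=50: L̂ = -0.8 + 1.5·50 = 74.2; e = 73.7 − 74.2 = -0.5
m=60: L̂ = -0.8 + 1.5·60 = 89.2; e = 87.7 − 89.2 = -1.5
m=70: L̂ = -0.8 + 1.5·70 = 104.2; e = 107.2 − 104.2 = 3
m=80: L̂ = -0.8 + 1.5·80 = 119.2; e = 118.2 − 119.2 = -1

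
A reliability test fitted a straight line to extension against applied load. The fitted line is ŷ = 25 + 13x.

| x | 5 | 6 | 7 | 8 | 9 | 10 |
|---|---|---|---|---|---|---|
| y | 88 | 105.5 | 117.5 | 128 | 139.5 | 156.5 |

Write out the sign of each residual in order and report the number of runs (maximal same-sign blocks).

x=5: ŷ = 25 + 13·5 = 90; e = 88 − 90 = -2
x=6: ŷ = 25 + 13·6 = 103; e = 105.5 − 103 = 2.5
x=7: ŷ = 25 + 13·7 = 116; e = 117.5 − 116 = 1.5
x=8: ŷ = 25 + 13·8 = 129; e = 128 − 129 = -1
x=9: ŷ = 25 + 13·9 = 142; e = 139.5 − 142 = -2.5
x=10: ŷ = 25 + 13·10 = 155; e = 156.5 − 155 = 1.5
Signs: − + + − − +
Runs: −×1, +×2, −×2, +×1 → 4

4 runs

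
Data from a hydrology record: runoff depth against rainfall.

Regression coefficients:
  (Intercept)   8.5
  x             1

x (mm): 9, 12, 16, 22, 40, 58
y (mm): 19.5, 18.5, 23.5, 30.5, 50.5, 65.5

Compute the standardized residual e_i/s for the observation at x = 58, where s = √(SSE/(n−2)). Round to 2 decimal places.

x=9: ŷ = 8.5 + 9 = 17.5; e = 19.5 − 17.5 = 2
x=12: ŷ = 8.5 + 12 = 20.5; e = 18.5 − 20.5 = -2
x=16: ŷ = 8.5 + 16 = 24.5; e = 23.5 − 24.5 = -1
x=22: ŷ = 8.5 + 22 = 30.5; e = 30.5 − 30.5 = 0
x=40: ŷ = 8.5 + 40 = 48.5; e = 50.5 − 48.5 = 2
x=58: ŷ = 8.5 + 58 = 66.5; e = 65.5 − 66.5 = -1
SSE = 4 + 4 + 1 + 0 + 4 + 1 = 14
s = √(14/4) = 1.87083
e/s = -1 / 1.87083 = -0.53

-0.53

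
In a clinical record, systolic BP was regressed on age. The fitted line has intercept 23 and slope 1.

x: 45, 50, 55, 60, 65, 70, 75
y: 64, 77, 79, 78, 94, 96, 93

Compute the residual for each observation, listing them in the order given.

x=45: ŷ = 23 + 45 = 68; e = 64 − 68 = -4
x=50: ŷ = 23 + 50 = 73; e = 77 − 73 = 4
x=55: ŷ = 23 + 55 = 78; e = 79 − 78 = 1
x=60: ŷ = 23 + 60 = 83; e = 78 − 83 = -5
x=65: ŷ = 23 + 65 = 88; e = 94 − 88 = 6
x=70: ŷ = 23 + 70 = 93; e = 96 − 93 = 3
x=75: ŷ = 23 + 75 = 98; e = 93 − 98 = -5

-4, 4, 1, -5, 6, 3, -5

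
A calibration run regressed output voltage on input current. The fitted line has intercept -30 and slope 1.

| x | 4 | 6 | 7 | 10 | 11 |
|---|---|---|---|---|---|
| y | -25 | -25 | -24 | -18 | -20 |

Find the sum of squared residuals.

SSE = 8

x=4: ŷ = -30 + 4 = -26; e = -25 − (-26) = 1
x=6: ŷ = -30 + 6 = -24; e = -25 − (-24) = -1
x=7: ŷ = -30 + 7 = -23; e = -24 − (-23) = -1
x=10: ŷ = -30 + 10 = -20; e = -18 − (-20) = 2
x=11: ŷ = -30 + 11 = -19; e = -20 − (-19) = -1
SSE = 1 + 1 + 1 + 4 + 1 = 8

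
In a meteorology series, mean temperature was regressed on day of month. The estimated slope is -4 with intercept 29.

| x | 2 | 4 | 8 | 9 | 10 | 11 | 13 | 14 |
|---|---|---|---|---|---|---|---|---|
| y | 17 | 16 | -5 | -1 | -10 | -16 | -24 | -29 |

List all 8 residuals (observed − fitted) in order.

x=2: ŷ = 29 − 4·2 = 21; r = 17 − 21 = -4
x=4: ŷ = 29 − 4·4 = 13; r = 16 − 13 = 3
x=8: ŷ = 29 − 4·8 = -3; r = -5 − (-3) = -2
x=9: ŷ = 29 − 4·9 = -7; r = -1 − (-7) = 6
x=10: ŷ = 29 − 4·10 = -11; r = -10 − (-11) = 1
x=11: ŷ = 29 − 4·11 = -15; r = -16 − (-15) = -1
x=13: ŷ = 29 − 4·13 = -23; r = -24 − (-23) = -1
x=14: ŷ = 29 − 4·14 = -27; r = -29 − (-27) = -2

-4, 3, -2, 6, 1, -1, -1, -2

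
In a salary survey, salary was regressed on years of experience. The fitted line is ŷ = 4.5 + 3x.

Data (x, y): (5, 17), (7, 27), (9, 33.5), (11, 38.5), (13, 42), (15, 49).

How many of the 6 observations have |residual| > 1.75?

2

x=5: ŷ = 4.5 + 3·5 = 19.5; e = 17 − 19.5 = -2.5
x=7: ŷ = 4.5 + 3·7 = 25.5; e = 27 − 25.5 = 1.5
x=9: ŷ = 4.5 + 3·9 = 31.5; e = 33.5 − 31.5 = 2
x=11: ŷ = 4.5 + 3·11 = 37.5; e = 38.5 − 37.5 = 1
x=13: ŷ = 4.5 + 3·13 = 43.5; e = 42 − 43.5 = -1.5
x=15: ŷ = 4.5 + 3·15 = 49.5; e = 49 − 49.5 = -0.5
|e| > 1.75: x=5 (|e|=2.5), x=9 (|e|=2) → 2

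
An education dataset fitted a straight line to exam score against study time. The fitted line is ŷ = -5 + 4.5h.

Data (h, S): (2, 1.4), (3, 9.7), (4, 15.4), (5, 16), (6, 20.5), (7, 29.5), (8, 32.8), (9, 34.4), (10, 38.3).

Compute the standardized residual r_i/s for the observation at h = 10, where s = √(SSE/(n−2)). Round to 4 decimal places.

-0.7624

h=2: ŷ = -5 + 4.5·2 = 4; r = 1.4 − 4 = -2.6
h=3: ŷ = -5 + 4.5·3 = 8.5; r = 9.7 − 8.5 = 1.2
h=4: ŷ = -5 + 4.5·4 = 13; r = 15.4 − 13 = 2.4
h=5: ŷ = -5 + 4.5·5 = 17.5; r = 16 − 17.5 = -1.5
h=6: ŷ = -5 + 4.5·6 = 22; r = 20.5 − 22 = -1.5
h=7: ŷ = -5 + 4.5·7 = 26.5; r = 29.5 − 26.5 = 3
h=8: ŷ = -5 + 4.5·8 = 31; r = 32.8 − 31 = 1.8
h=9: ŷ = -5 + 4.5·9 = 35.5; r = 34.4 − 35.5 = -1.1
h=10: ŷ = -5 + 4.5·10 = 40; r = 38.3 − 40 = -1.7
SSE = 6.76 + 1.44 + 5.76 + 2.25 + 2.25 + 9 + 3.24 + 1.21 + 2.89 = 34.8
s = √(34.8/7) = 2.22967
r/s = -1.7 / 2.22967 = -0.7624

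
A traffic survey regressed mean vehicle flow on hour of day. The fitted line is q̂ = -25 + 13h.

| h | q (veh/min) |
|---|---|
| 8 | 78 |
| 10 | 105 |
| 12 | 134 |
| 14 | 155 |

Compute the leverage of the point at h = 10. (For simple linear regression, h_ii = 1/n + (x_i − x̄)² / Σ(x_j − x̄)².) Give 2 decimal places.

h = 0.30

h̄ = (8 + 10 + 12 + 14)/4 = 11
Σ(h − h̄)² = 9 + 1 + 1 + 9 = 20
h = 1/4 + (-1)²/20 = 0.25 + 0.05 = 0.30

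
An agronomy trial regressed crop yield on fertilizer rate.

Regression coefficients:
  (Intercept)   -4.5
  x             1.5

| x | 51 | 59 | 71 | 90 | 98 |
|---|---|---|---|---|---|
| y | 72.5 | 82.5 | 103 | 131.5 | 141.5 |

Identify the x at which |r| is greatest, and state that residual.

x=51: ŷ = -4.5 + 1.5·51 = 72; r = 72.5 − 72 = 0.5
x=59: ŷ = -4.5 + 1.5·59 = 84; r = 82.5 − 84 = -1.5
x=71: ŷ = -4.5 + 1.5·71 = 102; r = 103 − 102 = 1
x=90: ŷ = -4.5 + 1.5·90 = 130.5; r = 131.5 − 130.5 = 1
x=98: ŷ = -4.5 + 1.5·98 = 142.5; r = 141.5 − 142.5 = -1
Largest |r| is 1.5 at x = 59, residual -1.5.

x = 59, r = -1.5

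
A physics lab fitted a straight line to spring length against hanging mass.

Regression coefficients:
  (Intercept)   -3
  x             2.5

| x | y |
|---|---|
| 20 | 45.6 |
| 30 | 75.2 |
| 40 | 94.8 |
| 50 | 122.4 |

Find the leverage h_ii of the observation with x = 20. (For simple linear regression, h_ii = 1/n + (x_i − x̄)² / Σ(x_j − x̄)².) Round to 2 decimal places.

x̄ = (20 + 30 + 40 + 50)/4 = 35
Σ(x − x̄)² = 225 + 25 + 25 + 225 = 500
h = 1/4 + (-15)²/500 = 0.25 + 0.45 = 0.70

h = 0.70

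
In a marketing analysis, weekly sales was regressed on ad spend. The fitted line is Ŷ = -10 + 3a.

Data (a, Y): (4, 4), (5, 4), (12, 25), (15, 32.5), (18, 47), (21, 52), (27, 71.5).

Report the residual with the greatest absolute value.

a=4: Ŷ = -10 + 3·4 = 2; e = 4 − 2 = 2
a=5: Ŷ = -10 + 3·5 = 5; e = 4 − 5 = -1
a=12: Ŷ = -10 + 3·12 = 26; e = 25 − 26 = -1
a=15: Ŷ = -10 + 3·15 = 35; e = 32.5 − 35 = -2.5
a=18: Ŷ = -10 + 3·18 = 44; e = 47 − 44 = 3
a=21: Ŷ = -10 + 3·21 = 53; e = 52 − 53 = -1
a=27: Ŷ = -10 + 3·27 = 71; e = 71.5 − 71 = 0.5
Largest |e| is 3 at a = 18, residual 3.

e = 3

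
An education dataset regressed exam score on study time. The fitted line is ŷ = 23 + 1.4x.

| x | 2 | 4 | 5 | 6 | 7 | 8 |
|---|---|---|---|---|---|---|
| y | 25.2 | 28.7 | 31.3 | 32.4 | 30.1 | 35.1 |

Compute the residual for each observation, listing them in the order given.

-0.6, 0.1, 1.3, 1, -2.7, 0.9

x=2: ŷ = 23 + 1.4·2 = 25.8; e = 25.2 − 25.8 = -0.6
x=4: ŷ = 23 + 1.4·4 = 28.6; e = 28.7 − 28.6 = 0.1
x=5: ŷ = 23 + 1.4·5 = 30; e = 31.3 − 30 = 1.3
x=6: ŷ = 23 + 1.4·6 = 31.4; e = 32.4 − 31.4 = 1
x=7: ŷ = 23 + 1.4·7 = 32.8; e = 30.1 − 32.8 = -2.7
x=8: ŷ = 23 + 1.4·8 = 34.2; e = 35.1 − 34.2 = 0.9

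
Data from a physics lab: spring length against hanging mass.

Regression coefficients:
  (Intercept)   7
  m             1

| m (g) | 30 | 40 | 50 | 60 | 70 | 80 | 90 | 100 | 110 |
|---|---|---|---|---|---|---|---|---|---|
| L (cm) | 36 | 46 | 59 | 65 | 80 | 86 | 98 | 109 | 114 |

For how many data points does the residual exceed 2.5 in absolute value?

2

m=30: L̂ = 7 + 30 = 37; r = 36 − 37 = -1
m=40: L̂ = 7 + 40 = 47; r = 46 − 47 = -1
m=50: L̂ = 7 + 50 = 57; r = 59 − 57 = 2
m=60: L̂ = 7 + 60 = 67; r = 65 − 67 = -2
m=70: L̂ = 7 + 70 = 77; r = 80 − 77 = 3
m=80: L̂ = 7 + 80 = 87; r = 86 − 87 = -1
m=90: L̂ = 7 + 90 = 97; r = 98 − 97 = 1
m=100: L̂ = 7 + 100 = 107; r = 109 − 107 = 2
m=110: L̂ = 7 + 110 = 117; r = 114 − 117 = -3
|r| > 2.5: m=70 (|r|=3), m=110 (|r|=3) → 2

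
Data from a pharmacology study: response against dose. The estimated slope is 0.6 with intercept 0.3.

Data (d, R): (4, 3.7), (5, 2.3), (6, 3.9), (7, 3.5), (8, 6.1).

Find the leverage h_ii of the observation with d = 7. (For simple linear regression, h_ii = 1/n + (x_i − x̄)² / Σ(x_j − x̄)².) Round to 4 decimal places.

d̄ = (4 + 5 + 6 + 7 + 8)/5 = 6
Σ(d − d̄)² = 4 + 1 + 0 + 1 + 4 = 10
h = 1/5 + (1)²/10 = 0.2 + 0.1 = 0.3000

h = 0.3000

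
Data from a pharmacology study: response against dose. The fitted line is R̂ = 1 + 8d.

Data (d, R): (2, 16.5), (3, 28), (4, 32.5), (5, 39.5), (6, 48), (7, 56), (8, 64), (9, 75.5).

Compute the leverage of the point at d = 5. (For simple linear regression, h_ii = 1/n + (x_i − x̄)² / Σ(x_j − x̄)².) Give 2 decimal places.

d̄ = (2 + 3 + 4 + 5 + 6 + 7 + 8 + 9)/8 = 5.5
Σ(d − d̄)² = 12.25 + 6.25 + 2.25 + 0.25 + 0.25 + 2.25 + 6.25 + 12.25 = 42
h = 1/8 + (-0.5)²/42 = 0.125 + 0.00595238 = 0.13

h = 0.13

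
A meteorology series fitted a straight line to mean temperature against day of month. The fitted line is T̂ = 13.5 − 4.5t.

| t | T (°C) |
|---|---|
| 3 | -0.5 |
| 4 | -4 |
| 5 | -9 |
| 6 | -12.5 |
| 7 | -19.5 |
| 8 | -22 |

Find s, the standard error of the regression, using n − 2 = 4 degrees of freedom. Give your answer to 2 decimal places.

s = 1.00

t=3: T̂ = 13.5 − 4.5·3 = 0; e = -0.5 − 0 = -0.5
t=4: T̂ = 13.5 − 4.5·4 = -4.5; e = -4 − (-4.5) = 0.5
t=5: T̂ = 13.5 − 4.5·5 = -9; e = -9 − (-9) = 0
t=6: T̂ = 13.5 − 4.5·6 = -13.5; e = -12.5 − (-13.5) = 1
t=7: T̂ = 13.5 − 4.5·7 = -18; e = -19.5 − (-18) = -1.5
t=8: T̂ = 13.5 − 4.5·8 = -22.5; e = -22 − (-22.5) = 0.5
SSE = 0.25 + 0.25 + 0 + 1 + 2.25 + 0.25 = 4
s = √(4/4) = √1 ≈ 1.00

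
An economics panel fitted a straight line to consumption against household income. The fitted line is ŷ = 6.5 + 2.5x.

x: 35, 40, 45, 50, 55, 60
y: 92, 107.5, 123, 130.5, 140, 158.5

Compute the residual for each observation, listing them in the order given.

x=35: ŷ = 6.5 + 2.5·35 = 94; r = 92 − 94 = -2
x=40: ŷ = 6.5 + 2.5·40 = 106.5; r = 107.5 − 106.5 = 1
x=45: ŷ = 6.5 + 2.5·45 = 119; r = 123 − 119 = 4
x=50: ŷ = 6.5 + 2.5·50 = 131.5; r = 130.5 − 131.5 = -1
x=55: ŷ = 6.5 + 2.5·55 = 144; r = 140 − 144 = -4
x=60: ŷ = 6.5 + 2.5·60 = 156.5; r = 158.5 − 156.5 = 2

-2, 1, 4, -1, -4, 2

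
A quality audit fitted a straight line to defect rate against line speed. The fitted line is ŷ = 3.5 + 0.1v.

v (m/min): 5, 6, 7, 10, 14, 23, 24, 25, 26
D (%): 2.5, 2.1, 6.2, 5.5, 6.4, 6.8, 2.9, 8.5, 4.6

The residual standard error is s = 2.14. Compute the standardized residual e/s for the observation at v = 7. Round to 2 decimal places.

0.93

ŷ = 3.5 + 0.1·7 = 4.2
e = 6.2 − 4.2 = 2
e/s = 2 / 2.14 = 0.93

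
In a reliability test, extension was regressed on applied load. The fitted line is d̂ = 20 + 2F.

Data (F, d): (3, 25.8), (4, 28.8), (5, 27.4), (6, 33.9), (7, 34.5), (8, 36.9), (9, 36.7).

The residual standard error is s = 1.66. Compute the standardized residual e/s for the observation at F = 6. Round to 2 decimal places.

d̂ = 20 + 2·6 = 32
e = 33.9 − 32 = 1.9
e/s = 1.9 / 1.66 = 1.14

1.14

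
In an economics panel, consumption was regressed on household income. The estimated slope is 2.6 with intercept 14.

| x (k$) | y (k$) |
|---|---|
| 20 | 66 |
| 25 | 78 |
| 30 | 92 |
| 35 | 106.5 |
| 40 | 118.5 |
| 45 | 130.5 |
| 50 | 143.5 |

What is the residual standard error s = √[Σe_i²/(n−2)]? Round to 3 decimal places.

x=20: ŷ = 14 + 2.6·20 = 66; e = 66 − 66 = 0
x=25: ŷ = 14 + 2.6·25 = 79; e = 78 − 79 = -1
x=30: ŷ = 14 + 2.6·30 = 92; e = 92 − 92 = 0
x=35: ŷ = 14 + 2.6·35 = 105; e = 106.5 − 105 = 1.5
x=40: ŷ = 14 + 2.6·40 = 118; e = 118.5 − 118 = 0.5
x=45: ŷ = 14 + 2.6·45 = 131; e = 130.5 − 131 = -0.5
x=50: ŷ = 14 + 2.6·50 = 144; e = 143.5 − 144 = -0.5
SSE = 0 + 1 + 0 + 2.25 + 0.25 + 0.25 + 0.25 = 4
s = √(4/5) = √0.8 ≈ 0.894

s = 0.894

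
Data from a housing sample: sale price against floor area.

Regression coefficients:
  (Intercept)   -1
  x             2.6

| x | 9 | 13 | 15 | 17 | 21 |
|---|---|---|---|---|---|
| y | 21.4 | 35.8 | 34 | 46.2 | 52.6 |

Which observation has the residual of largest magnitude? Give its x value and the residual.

x=9: ŷ = -1 + 2.6·9 = 22.4; r = 21.4 − 22.4 = -1
x=13: ŷ = -1 + 2.6·13 = 32.8; r = 35.8 − 32.8 = 3
x=15: ŷ = -1 + 2.6·15 = 38; r = 34 − 38 = -4
x=17: ŷ = -1 + 2.6·17 = 43.2; r = 46.2 − 43.2 = 3
x=21: ŷ = -1 + 2.6·21 = 53.6; r = 52.6 − 53.6 = -1
Largest |r| is 4 at x = 15, residual -4.

x = 15, r = -4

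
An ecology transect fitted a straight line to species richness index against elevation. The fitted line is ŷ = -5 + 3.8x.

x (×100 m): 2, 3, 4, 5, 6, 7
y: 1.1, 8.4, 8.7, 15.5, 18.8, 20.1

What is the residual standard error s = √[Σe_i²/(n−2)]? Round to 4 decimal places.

x=2: ŷ = -5 + 3.8·2 = 2.6; e = 1.1 − 2.6 = -1.5
x=3: ŷ = -5 + 3.8·3 = 6.4; e = 8.4 − 6.4 = 2
x=4: ŷ = -5 + 3.8·4 = 10.2; e = 8.7 − 10.2 = -1.5
x=5: ŷ = -5 + 3.8·5 = 14; e = 15.5 − 14 = 1.5
x=6: ŷ = -5 + 3.8·6 = 17.8; e = 18.8 − 17.8 = 1
x=7: ŷ = -5 + 3.8·7 = 21.6; e = 20.1 − 21.6 = -1.5
SSE = 2.25 + 4 + 2.25 + 2.25 + 1 + 2.25 = 14
s = √(14/4) = √3.5 ≈ 1.8708

s = 1.8708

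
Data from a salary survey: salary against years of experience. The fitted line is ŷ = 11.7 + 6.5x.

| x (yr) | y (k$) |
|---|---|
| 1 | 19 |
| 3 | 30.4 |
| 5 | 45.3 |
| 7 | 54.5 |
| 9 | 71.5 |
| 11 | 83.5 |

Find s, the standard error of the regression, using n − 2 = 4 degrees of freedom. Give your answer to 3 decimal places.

s = 1.700

x=1: ŷ = 11.7 + 6.5·1 = 18.2; e = 19 − 18.2 = 0.8
x=3: ŷ = 11.7 + 6.5·3 = 31.2; e = 30.4 − 31.2 = -0.8
x=5: ŷ = 11.7 + 6.5·5 = 44.2; e = 45.3 − 44.2 = 1.1
x=7: ŷ = 11.7 + 6.5·7 = 57.2; e = 54.5 − 57.2 = -2.7
x=9: ŷ = 11.7 + 6.5·9 = 70.2; e = 71.5 − 70.2 = 1.3
x=11: ŷ = 11.7 + 6.5·11 = 83.2; e = 83.5 − 83.2 = 0.3
SSE = 0.64 + 0.64 + 1.21 + 7.29 + 1.69 + 0.09 = 11.56
s = √(11.56/4) = √2.89 ≈ 1.700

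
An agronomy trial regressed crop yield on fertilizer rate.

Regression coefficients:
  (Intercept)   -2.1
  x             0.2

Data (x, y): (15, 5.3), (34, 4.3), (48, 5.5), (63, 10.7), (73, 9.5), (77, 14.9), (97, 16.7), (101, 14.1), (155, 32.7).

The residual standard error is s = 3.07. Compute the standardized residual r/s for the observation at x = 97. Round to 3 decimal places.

ŷ = -2.1 + 0.2·97 = 17.3
r = 16.7 − 17.3 = -0.6
r/s = -0.6 / 3.07 = -0.195

-0.195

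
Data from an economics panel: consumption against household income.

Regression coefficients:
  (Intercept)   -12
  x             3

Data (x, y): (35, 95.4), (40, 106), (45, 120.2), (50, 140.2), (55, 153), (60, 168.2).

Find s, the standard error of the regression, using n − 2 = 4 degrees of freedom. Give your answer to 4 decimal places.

s = 2.3707

x=35: ŷ = -12 + 3·35 = 93; r = 95.4 − 93 = 2.4
x=40: ŷ = -12 + 3·40 = 108; r = 106 − 108 = -2
x=45: ŷ = -12 + 3·45 = 123; r = 120.2 − 123 = -2.8
x=50: ŷ = -12 + 3·50 = 138; r = 140.2 − 138 = 2.2
x=55: ŷ = -12 + 3·55 = 153; r = 153 − 153 = 0
x=60: ŷ = -12 + 3·60 = 168; r = 168.2 − 168 = 0.2
SSE = 5.76 + 4 + 7.84 + 4.84 + 0 + 0.04 = 22.48
s = √(22.48/4) = √5.62 ≈ 2.3707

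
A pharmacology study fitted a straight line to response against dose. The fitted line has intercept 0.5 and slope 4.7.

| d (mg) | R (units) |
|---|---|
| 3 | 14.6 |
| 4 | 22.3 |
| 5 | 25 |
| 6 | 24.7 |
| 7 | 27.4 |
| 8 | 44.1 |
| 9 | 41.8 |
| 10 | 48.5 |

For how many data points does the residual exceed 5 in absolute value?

2

d=3: R̂ = 0.5 + 4.7·3 = 14.6; e = 14.6 − 14.6 = 0
d=4: R̂ = 0.5 + 4.7·4 = 19.3; e = 22.3 − 19.3 = 3
d=5: R̂ = 0.5 + 4.7·5 = 24; e = 25 − 24 = 1
d=6: R̂ = 0.5 + 4.7·6 = 28.7; e = 24.7 − 28.7 = -4
d=7: R̂ = 0.5 + 4.7·7 = 33.4; e = 27.4 − 33.4 = -6
d=8: R̂ = 0.5 + 4.7·8 = 38.1; e = 44.1 − 38.1 = 6
d=9: R̂ = 0.5 + 4.7·9 = 42.8; e = 41.8 − 42.8 = -1
d=10: R̂ = 0.5 + 4.7·10 = 47.5; e = 48.5 − 47.5 = 1
|e| > 5: d=7 (|e|=6), d=8 (|e|=6) → 2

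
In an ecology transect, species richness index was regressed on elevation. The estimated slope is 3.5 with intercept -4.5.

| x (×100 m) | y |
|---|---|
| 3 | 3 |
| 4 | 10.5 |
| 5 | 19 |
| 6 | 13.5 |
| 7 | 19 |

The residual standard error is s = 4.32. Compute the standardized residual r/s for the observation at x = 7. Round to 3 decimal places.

-0.231

ŷ = -4.5 + 3.5·7 = 20
r = 19 − 20 = -1
r/s = -1 / 4.32 = -0.231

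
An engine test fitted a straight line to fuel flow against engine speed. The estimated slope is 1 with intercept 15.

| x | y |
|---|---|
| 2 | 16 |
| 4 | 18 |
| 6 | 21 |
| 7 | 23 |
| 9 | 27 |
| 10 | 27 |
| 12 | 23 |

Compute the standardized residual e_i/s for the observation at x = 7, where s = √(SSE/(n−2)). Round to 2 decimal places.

0.40

x=2: ŷ = 15 + 2 = 17; e = 16 − 17 = -1
x=4: ŷ = 15 + 4 = 19; e = 18 − 19 = -1
x=6: ŷ = 15 + 6 = 21; e = 21 − 21 = 0
x=7: ŷ = 15 + 7 = 22; e = 23 − 22 = 1
x=9: ŷ = 15 + 9 = 24; e = 27 − 24 = 3
x=10: ŷ = 15 + 10 = 25; e = 27 − 25 = 2
x=12: ŷ = 15 + 12 = 27; e = 23 − 27 = -4
SSE = 1 + 1 + 0 + 1 + 9 + 4 + 16 = 32
s = √(32/5) = 2.52982
e/s = 1 / 2.52982 = 0.40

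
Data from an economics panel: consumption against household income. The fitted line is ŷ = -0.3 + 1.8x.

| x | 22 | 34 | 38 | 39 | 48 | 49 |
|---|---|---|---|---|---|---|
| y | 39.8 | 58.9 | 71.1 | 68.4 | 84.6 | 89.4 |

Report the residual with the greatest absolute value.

x=22: ŷ = -0.3 + 1.8·22 = 39.3; e = 39.8 − 39.3 = 0.5
x=34: ŷ = -0.3 + 1.8·34 = 60.9; e = 58.9 − 60.9 = -2
x=38: ŷ = -0.3 + 1.8·38 = 68.1; e = 71.1 − 68.1 = 3
x=39: ŷ = -0.3 + 1.8·39 = 69.9; e = 68.4 − 69.9 = -1.5
x=48: ŷ = -0.3 + 1.8·48 = 86.1; e = 84.6 − 86.1 = -1.5
x=49: ŷ = -0.3 + 1.8·49 = 87.9; e = 89.4 − 87.9 = 1.5
Largest |e| is 3 at x = 38, residual 3.

e = 3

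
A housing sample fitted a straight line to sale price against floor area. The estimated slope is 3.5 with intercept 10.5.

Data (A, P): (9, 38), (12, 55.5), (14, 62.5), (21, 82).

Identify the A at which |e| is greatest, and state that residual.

A = 9, e = -4

A=9: P̂ = 10.5 + 3.5·9 = 42; e = 38 − 42 = -4
A=12: P̂ = 10.5 + 3.5·12 = 52.5; e = 55.5 − 52.5 = 3
A=14: P̂ = 10.5 + 3.5·14 = 59.5; e = 62.5 − 59.5 = 3
A=21: P̂ = 10.5 + 3.5·21 = 84; e = 82 − 84 = -2
Largest |e| is 4 at A = 9, residual -4.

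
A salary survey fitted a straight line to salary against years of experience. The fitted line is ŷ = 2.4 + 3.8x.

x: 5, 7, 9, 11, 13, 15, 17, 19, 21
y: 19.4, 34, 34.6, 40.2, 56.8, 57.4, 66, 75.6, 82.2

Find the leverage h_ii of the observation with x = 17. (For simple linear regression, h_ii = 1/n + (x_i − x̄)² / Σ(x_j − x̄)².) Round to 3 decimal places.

x̄ = (5 + 7 + 9 + 11 + 13 + 15 + 17 + 19 + 21)/9 = 13
Σ(x − x̄)² = 64 + 36 + 16 + 4 + 0 + 4 + 16 + 36 + 64 = 240
h = 1/9 + (4)²/240 = 0.111111 + 0.0666667 = 0.178

h = 0.178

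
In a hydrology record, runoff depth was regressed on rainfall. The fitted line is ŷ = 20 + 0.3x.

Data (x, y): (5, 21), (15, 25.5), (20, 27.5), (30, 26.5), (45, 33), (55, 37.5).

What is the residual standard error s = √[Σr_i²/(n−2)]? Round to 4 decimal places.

s = 1.6583

x=5: ŷ = 20 + 0.3·5 = 21.5; r = 21 − 21.5 = -0.5
x=15: ŷ = 20 + 0.3·15 = 24.5; r = 25.5 − 24.5 = 1
x=20: ŷ = 20 + 0.3·20 = 26; r = 27.5 − 26 = 1.5
x=30: ŷ = 20 + 0.3·30 = 29; r = 26.5 − 29 = -2.5
x=45: ŷ = 20 + 0.3·45 = 33.5; r = 33 − 33.5 = -0.5
x=55: ŷ = 20 + 0.3·55 = 36.5; r = 37.5 − 36.5 = 1
SSE = 0.25 + 1 + 2.25 + 6.25 + 0.25 + 1 = 11
s = √(11/4) = √2.75 ≈ 1.6583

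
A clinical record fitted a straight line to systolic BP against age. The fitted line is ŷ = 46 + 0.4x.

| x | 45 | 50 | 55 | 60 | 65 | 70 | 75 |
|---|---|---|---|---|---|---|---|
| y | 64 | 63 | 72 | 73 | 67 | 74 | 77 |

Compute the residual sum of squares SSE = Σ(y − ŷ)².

x=45: ŷ = 46 + 0.4·45 = 64; e = 64 − 64 = 0
x=50: ŷ = 46 + 0.4·50 = 66; e = 63 − 66 = -3
x=55: ŷ = 46 + 0.4·55 = 68; e = 72 − 68 = 4
x=60: ŷ = 46 + 0.4·60 = 70; e = 73 − 70 = 3
x=65: ŷ = 46 + 0.4·65 = 72; e = 67 − 72 = -5
x=70: ŷ = 46 + 0.4·70 = 74; e = 74 − 74 = 0
x=75: ŷ = 46 + 0.4·75 = 76; e = 77 − 76 = 1
SSE = 0 + 9 + 16 + 9 + 25 + 0 + 1 = 60

SSE = 60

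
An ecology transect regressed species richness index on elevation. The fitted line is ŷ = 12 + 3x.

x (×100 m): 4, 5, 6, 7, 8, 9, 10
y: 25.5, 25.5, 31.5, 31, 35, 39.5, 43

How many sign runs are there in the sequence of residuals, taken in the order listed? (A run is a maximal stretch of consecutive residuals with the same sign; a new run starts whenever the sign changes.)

5 runs

x=4: ŷ = 12 + 3·4 = 24; e = 25.5 − 24 = 1.5
x=5: ŷ = 12 + 3·5 = 27; e = 25.5 − 27 = -1.5
x=6: ŷ = 12 + 3·6 = 30; e = 31.5 − 30 = 1.5
x=7: ŷ = 12 + 3·7 = 33; e = 31 − 33 = -2
x=8: ŷ = 12 + 3·8 = 36; e = 35 − 36 = -1
x=9: ŷ = 12 + 3·9 = 39; e = 39.5 − 39 = 0.5
x=10: ŷ = 12 + 3·10 = 42; e = 43 − 42 = 1
Signs: + − + − − + +
Runs: +×1, −×1, +×1, −×2, +×2 → 5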